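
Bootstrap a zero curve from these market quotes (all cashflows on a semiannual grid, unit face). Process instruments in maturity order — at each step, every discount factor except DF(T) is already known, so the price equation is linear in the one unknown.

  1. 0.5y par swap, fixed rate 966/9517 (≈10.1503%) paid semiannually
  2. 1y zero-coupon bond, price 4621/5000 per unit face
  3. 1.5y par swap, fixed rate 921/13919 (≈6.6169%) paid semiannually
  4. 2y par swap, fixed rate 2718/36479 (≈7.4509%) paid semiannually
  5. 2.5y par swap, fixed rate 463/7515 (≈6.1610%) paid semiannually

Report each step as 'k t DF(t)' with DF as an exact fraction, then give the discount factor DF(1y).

step 1 [0.5y] swap r/2=483/9517: DF=(1 − 483/9517·(0))/(1+483/9517) = 9517/10000 ≈ 0.951700
step 2 [1y] zero: DF = P = 4621/5000 ≈ 0.924200
step 3 [1.5y] swap r/2=921/27838: DF=(1 − 921/27838·(0.951700+0.924200))/(1+921/27838) = 9079/10000 ≈ 0.907900
step 4 [2y] swap r/2=1359/36479: DF=(1 − 1359/36479·(0.951700+0.924200+0.907900))/(1+1359/36479) = 8641/10000 ≈ 0.864100
step 5 [2.5y] swap r/2=463/15030: DF=(1 − 463/15030·(0.951700+0.924200+0.907900+0.864100))/(1+463/15030) = 8611/10000 ≈ 0.861100

1 1/2 9517/10000
2 1 4621/5000
3 3/2 9079/10000
4 2 8641/10000
5 5/2 8611/10000
DF(1y) = 4621/5000 ≈ 0.924200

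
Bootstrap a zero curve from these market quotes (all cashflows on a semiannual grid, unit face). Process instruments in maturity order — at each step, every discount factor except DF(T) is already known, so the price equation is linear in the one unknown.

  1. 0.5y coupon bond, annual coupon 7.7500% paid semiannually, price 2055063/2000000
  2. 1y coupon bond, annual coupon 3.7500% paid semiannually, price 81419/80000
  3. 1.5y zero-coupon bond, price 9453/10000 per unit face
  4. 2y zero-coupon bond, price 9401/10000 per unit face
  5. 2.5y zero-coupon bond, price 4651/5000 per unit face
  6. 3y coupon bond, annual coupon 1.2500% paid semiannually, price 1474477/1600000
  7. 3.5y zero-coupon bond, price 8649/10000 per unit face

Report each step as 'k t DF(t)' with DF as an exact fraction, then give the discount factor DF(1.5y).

1 1/2 2473/2500
2 1 613/625
3 3/2 9453/10000
4 2 9401/10000
5 5/2 4651/5000
6 3 8861/10000
7 7/2 8649/10000
DF(1.5y) = 9453/10000 ≈ 0.945300

step 1 [0.5y] bond c/2=31/800: DF=(2055063/2000000 − 31/800·(0))/(1+31/800) = 2473/2500 ≈ 0.989200
step 2 [1y] bond c/2=3/160: DF=(81419/80000 − 3/160·(0.989200))/(1+3/160) = 613/625 ≈ 0.980800
step 3 [1.5y] zero: DF = P = 9453/10000 ≈ 0.945300
step 4 [2y] zero: DF = P = 9401/10000 ≈ 0.940100
step 5 [2.5y] zero: DF = P = 4651/5000 ≈ 0.930200
step 6 [3y] bond c/2=1/160: DF=(1474477/1600000 − 1/160·(0.989200+0.980800+0.945300+0.940100+0.930200))/(1+1/160) = 8861/10000 ≈ 0.886100
step 7 [3.5y] zero: DF = P = 8649/10000 ≈ 0.864900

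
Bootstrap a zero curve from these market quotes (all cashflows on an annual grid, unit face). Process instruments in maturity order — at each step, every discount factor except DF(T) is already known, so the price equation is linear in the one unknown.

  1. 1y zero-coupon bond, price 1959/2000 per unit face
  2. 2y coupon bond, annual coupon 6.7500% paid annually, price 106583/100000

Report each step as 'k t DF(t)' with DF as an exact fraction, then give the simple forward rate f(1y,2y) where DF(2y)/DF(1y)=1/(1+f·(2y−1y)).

1 1 1959/2000
2 2 1873/2000
f(1y,2y) = ((1959/2000)/(1873/2000) − 1)/(1) = 86/1873 ≈ 4.5916%

step 1 [1y] zero: DF = P = 1959/2000 ≈ 0.979500
step 2 [2y] bond c/1=27/400: DF=(106583/100000 − 27/400·(0.979500))/(1+27/400) = 1873/2000 ≈ 0.936500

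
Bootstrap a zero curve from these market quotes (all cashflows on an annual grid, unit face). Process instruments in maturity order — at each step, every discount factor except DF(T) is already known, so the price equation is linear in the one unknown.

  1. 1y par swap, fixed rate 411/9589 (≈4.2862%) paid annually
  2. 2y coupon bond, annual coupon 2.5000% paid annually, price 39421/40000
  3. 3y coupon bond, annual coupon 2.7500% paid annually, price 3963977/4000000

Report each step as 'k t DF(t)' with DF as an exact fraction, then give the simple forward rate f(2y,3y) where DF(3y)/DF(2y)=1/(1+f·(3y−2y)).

step 1 [1y] swap r/1=411/9589: DF=(1 − 411/9589·(0))/(1+411/9589) = 9589/10000 ≈ 0.958900
step 2 [2y] bond c/1=1/40: DF=(39421/40000 − 1/40·(0.958900))/(1+1/40) = 9381/10000 ≈ 0.938100
step 3 [3y] bond c/1=11/400: DF=(3963977/4000000 − 11/400·(0.958900+0.938100))/(1+11/400) = 9137/10000 ≈ 0.913700

1 1 9589/10000
2 2 9381/10000
3 3 9137/10000
f(2y,3y) = ((9381/10000)/(9137/10000) − 1)/(1) = 244/9137 ≈ 2.6705%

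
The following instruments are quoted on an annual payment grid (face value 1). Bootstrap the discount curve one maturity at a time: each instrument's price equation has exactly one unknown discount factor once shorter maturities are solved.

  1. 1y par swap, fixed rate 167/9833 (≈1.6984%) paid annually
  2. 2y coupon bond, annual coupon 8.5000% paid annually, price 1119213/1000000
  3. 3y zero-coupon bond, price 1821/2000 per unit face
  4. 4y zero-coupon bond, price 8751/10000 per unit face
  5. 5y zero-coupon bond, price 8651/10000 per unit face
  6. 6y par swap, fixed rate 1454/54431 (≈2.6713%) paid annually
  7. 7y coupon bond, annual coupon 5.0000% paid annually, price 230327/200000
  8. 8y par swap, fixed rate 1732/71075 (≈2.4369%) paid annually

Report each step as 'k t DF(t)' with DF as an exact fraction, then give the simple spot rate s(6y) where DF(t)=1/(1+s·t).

step 1 [1y] swap r/1=167/9833: DF=(1 − 167/9833·(0))/(1+167/9833) = 9833/10000 ≈ 0.983300
step 2 [2y] bond c/1=17/200: DF=(1119213/1000000 − 17/200·(0.983300))/(1+17/200) = 1909/2000 ≈ 0.954500
step 3 [3y] zero: DF = P = 1821/2000 ≈ 0.910500
step 4 [4y] zero: DF = P = 8751/10000 ≈ 0.875100
step 5 [5y] zero: DF = P = 8651/10000 ≈ 0.865100
step 6 [6y] swap r/1=1454/54431: DF=(1 − 1454/54431·(0.983300+0.954500+0.910500+0.875100+0.865100))/(1+1454/54431) = 4273/5000 ≈ 0.854600
step 7 [7y] bond c/1=1/20: DF=(230327/200000 − 1/20·(0.983300+0.954500+0.910500+0.875100+0.865100+0.854600))/(1+1/20) = 1047/1250 ≈ 0.837600
step 8 [8y] swap r/1=1732/71075: DF=(1 − 1732/71075·(0.983300+0.954500+0.910500+0.875100+0.865100+0.854600+0.837600))/(1+1732/71075) = 2067/2500 ≈ 0.826800

1 1 9833/10000
2 2 1909/2000
3 3 1821/2000
4 4 8751/10000
5 5 8651/10000
6 6 4273/5000
7 7 1047/1250
8 8 2067/2500
s(6y) = (1/(4273/5000) − 1)/(6) = 727/25638 ≈ 2.8356%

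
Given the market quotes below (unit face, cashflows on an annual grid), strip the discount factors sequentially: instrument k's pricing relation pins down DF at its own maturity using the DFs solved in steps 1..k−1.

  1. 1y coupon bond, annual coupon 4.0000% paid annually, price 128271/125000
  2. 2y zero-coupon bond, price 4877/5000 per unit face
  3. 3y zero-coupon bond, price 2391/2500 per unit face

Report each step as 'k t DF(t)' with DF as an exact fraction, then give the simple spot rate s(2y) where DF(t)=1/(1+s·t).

1 1 9867/10000
2 2 4877/5000
3 3 2391/2500
s(2y) = (1/(4877/5000) − 1)/(2) = 123/9754 ≈ 1.2610%

step 1 [1y] bond c/1=1/25: DF=(128271/125000 − 1/25·(0))/(1+1/25) = 9867/10000 ≈ 0.986700
step 2 [2y] zero: DF = P = 4877/5000 ≈ 0.975400
step 3 [3y] zero: DF = P = 2391/2500 ≈ 0.956400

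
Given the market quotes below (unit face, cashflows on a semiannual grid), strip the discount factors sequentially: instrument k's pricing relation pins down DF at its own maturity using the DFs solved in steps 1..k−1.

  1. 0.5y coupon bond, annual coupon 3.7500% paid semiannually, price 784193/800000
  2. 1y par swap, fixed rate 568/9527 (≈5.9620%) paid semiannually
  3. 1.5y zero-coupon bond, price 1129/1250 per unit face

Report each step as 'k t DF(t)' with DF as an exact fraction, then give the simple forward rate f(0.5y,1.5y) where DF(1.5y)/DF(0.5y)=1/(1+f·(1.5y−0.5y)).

1 1/2 4811/5000
2 1 1179/1250
3 3/2 1129/1250
f(0.5y,1.5y) = ((4811/5000)/(1129/1250) − 1)/(1) = 295/4516 ≈ 6.5323%

step 1 [0.5y] bond c/2=3/160: DF=(784193/800000 − 3/160·(0))/(1+3/160) = 4811/5000 ≈ 0.962200
step 2 [1y] swap r/2=284/9527: DF=(1 − 284/9527·(0.962200))/(1+284/9527) = 1179/1250 ≈ 0.943200
step 3 [1.5y] zero: DF = P = 1129/1250 ≈ 0.903200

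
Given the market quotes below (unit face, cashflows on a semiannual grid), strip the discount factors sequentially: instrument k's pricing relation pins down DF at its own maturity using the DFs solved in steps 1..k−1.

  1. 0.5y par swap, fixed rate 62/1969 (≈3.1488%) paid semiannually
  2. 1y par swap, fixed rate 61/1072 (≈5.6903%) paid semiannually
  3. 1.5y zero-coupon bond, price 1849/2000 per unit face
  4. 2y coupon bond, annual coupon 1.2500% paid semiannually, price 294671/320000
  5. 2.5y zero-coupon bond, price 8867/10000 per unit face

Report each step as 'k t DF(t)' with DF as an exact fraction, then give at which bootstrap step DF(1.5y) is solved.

1 1/2 1969/2000
2 1 9451/10000
3 3/2 1849/2000
4 2 4487/5000
5 5/2 8867/10000
DF(1.5y) is solved at step 3

step 1 [0.5y] swap r/2=31/1969: DF=(1 − 31/1969·(0))/(1+31/1969) = 1969/2000 ≈ 0.984500
step 2 [1y] swap r/2=61/2144: DF=(1 − 61/2144·(0.984500))/(1+61/2144) = 9451/10000 ≈ 0.945100
step 3 [1.5y] zero: DF = P = 1849/2000 ≈ 0.924500
step 4 [2y] bond c/2=1/160: DF=(294671/320000 − 1/160·(0.984500+0.945100+0.924500))/(1+1/160) = 4487/5000 ≈ 0.897400
step 5 [2.5y] zero: DF = P = 8867/10000 ≈ 0.886700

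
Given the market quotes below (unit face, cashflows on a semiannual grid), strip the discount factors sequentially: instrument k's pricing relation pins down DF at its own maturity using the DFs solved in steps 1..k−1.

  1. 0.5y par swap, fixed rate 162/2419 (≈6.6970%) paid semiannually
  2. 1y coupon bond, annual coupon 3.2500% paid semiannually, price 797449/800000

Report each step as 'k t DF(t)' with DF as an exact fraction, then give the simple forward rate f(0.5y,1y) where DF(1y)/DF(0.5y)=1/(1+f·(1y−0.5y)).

1 1/2 2419/2500
2 1 4827/5000
f(0.5y,1y) = ((2419/2500)/(4827/5000) − 1)/(1/2) = 22/4827 ≈ 0.4558%

step 1 [0.5y] swap r/2=81/2419: DF=(1 − 81/2419·(0))/(1+81/2419) = 2419/2500 ≈ 0.967600
step 2 [1y] bond c/2=13/800: DF=(797449/800000 − 13/800·(0.967600))/(1+13/800) = 4827/5000 ≈ 0.965400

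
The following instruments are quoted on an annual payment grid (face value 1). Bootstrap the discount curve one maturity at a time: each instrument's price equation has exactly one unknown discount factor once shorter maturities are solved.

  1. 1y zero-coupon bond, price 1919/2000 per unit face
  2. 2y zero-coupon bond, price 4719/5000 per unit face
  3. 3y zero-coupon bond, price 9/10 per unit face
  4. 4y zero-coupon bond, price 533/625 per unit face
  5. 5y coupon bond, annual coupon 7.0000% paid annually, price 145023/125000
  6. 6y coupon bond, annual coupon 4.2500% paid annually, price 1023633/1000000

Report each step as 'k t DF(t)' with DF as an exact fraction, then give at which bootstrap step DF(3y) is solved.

step 1 [1y] zero: DF = P = 1919/2000 ≈ 0.959500
step 2 [2y] zero: DF = P = 4719/5000 ≈ 0.943800
step 3 [3y] zero: DF = P = 9/10 ≈ 0.900000
step 4 [4y] zero: DF = P = 533/625 ≈ 0.852800
step 5 [5y] bond c/1=7/100: DF=(145023/125000 − 7/100·(0.959500+0.943800+0.900000+0.852800))/(1+7/100) = 8451/10000 ≈ 0.845100
step 6 [6y] bond c/1=17/400: DF=(1023633/1000000 − 17/400·(0.959500+0.943800+0.900000+0.852800+0.845100))/(1+17/400) = 499/625 ≈ 0.798400

1 1 1919/2000
2 2 4719/5000
3 3 9/10
4 4 533/625
5 5 8451/10000
6 6 499/625
DF(3y) is solved at step 3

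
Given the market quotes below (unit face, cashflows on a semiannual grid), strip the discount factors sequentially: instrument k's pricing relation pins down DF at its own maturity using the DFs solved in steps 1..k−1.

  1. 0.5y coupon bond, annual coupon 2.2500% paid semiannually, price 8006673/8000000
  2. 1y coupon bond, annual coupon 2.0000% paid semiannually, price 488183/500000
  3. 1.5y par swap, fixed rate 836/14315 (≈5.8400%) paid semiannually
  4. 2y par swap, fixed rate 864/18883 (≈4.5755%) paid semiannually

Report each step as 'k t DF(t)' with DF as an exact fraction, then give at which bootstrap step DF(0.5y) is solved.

1 1/2 9897/10000
2 1 9569/10000
3 3/2 2291/2500
4 2 571/625
DF(0.5y) is solved at step 1

step 1 [0.5y] bond c/2=9/800: DF=(8006673/8000000 − 9/800·(0))/(1+9/800) = 9897/10000 ≈ 0.989700
step 2 [1y] bond c/2=1/100: DF=(488183/500000 − 1/100·(0.989700))/(1+1/100) = 9569/10000 ≈ 0.956900
step 3 [1.5y] swap r/2=418/14315: DF=(1 − 418/14315·(0.989700+0.956900))/(1+418/14315) = 2291/2500 ≈ 0.916400
step 4 [2y] swap r/2=432/18883: DF=(1 − 432/18883·(0.989700+0.956900+0.916400))/(1+432/18883) = 571/625 ≈ 0.913600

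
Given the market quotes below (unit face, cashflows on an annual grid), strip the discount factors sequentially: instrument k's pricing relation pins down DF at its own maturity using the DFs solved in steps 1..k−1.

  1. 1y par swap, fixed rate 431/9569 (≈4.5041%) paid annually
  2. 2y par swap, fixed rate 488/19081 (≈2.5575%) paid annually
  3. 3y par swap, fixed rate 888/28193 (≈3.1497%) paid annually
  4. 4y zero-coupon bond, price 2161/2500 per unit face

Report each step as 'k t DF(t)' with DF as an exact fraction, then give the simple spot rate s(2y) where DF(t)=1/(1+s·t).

step 1 [1y] swap r/1=431/9569: DF=(1 − 431/9569·(0))/(1+431/9569) = 9569/10000 ≈ 0.956900
step 2 [2y] swap r/1=488/19081: DF=(1 − 488/19081·(0.956900))/(1+488/19081) = 1189/1250 ≈ 0.951200
step 3 [3y] swap r/1=888/28193: DF=(1 − 888/28193·(0.956900+0.951200))/(1+888/28193) = 1139/1250 ≈ 0.911200
step 4 [4y] zero: DF = P = 2161/2500 ≈ 0.864400

1 1 9569/10000
2 2 1189/1250
3 3 1139/1250
4 4 2161/2500
s(2y) = (1/(1189/1250) − 1)/(2) = 61/2378 ≈ 2.5652%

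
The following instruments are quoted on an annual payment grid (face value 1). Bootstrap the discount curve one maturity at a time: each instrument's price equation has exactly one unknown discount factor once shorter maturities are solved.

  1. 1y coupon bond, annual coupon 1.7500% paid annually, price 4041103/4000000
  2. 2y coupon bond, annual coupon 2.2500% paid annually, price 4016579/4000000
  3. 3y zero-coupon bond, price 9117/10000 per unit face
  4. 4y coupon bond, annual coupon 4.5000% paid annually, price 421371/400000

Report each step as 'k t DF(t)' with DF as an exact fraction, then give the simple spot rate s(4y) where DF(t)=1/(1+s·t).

1 1 9929/10000
2 2 4801/5000
3 3 9117/10000
4 4 8847/10000
s(4y) = (1/(8847/10000) − 1)/(4) = 1153/35388 ≈ 3.2582%

step 1 [1y] bond c/1=7/400: DF=(4041103/4000000 − 7/400·(0))/(1+7/400) = 9929/10000 ≈ 0.992900
step 2 [2y] bond c/1=9/400: DF=(4016579/4000000 − 9/400·(0.992900))/(1+9/400) = 4801/5000 ≈ 0.960200
step 3 [3y] zero: DF = P = 9117/10000 ≈ 0.911700
step 4 [4y] bond c/1=9/200: DF=(421371/400000 − 9/200·(0.992900+0.960200+0.911700))/(1+9/200) = 8847/10000 ≈ 0.884700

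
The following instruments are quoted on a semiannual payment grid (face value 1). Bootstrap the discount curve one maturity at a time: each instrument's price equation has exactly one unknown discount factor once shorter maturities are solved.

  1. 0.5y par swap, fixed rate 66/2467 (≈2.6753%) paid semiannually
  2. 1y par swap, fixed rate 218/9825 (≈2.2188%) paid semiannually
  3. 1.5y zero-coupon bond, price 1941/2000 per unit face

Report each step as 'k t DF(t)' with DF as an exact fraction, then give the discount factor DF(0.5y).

1 1/2 2467/2500
2 1 4891/5000
3 3/2 1941/2000
DF(0.5y) = 2467/2500 ≈ 0.986800

step 1 [0.5y] swap r/2=33/2467: DF=(1 − 33/2467·(0))/(1+33/2467) = 2467/2500 ≈ 0.986800
step 2 [1y] swap r/2=109/9825: DF=(1 − 109/9825·(0.986800))/(1+109/9825) = 4891/5000 ≈ 0.978200
step 3 [1.5y] zero: DF = P = 1941/2000 ≈ 0.970500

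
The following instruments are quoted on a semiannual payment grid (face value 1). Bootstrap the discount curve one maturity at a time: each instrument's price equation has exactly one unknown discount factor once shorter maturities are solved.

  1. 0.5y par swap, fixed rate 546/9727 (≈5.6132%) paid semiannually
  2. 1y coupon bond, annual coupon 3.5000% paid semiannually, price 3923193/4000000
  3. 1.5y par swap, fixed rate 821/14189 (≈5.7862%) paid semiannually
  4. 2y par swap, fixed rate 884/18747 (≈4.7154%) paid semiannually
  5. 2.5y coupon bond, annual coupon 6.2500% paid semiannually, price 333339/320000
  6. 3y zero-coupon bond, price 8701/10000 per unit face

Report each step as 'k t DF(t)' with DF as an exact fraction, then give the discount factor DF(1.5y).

1 1/2 9727/10000
2 1 592/625
3 3/2 9179/10000
4 2 2279/2500
5 5/2 1793/2000
6 3 8701/10000
DF(1.5y) = 9179/10000 ≈ 0.917900

step 1 [0.5y] swap r/2=273/9727: DF=(1 − 273/9727·(0))/(1+273/9727) = 9727/10000 ≈ 0.972700
step 2 [1y] bond c/2=7/400: DF=(3923193/4000000 − 7/400·(0.972700))/(1+7/400) = 592/625 ≈ 0.947200
step 3 [1.5y] swap r/2=821/28378: DF=(1 − 821/28378·(0.972700+0.947200))/(1+821/28378) = 9179/10000 ≈ 0.917900
step 4 [2y] swap r/2=442/18747: DF=(1 − 442/18747·(0.972700+0.947200+0.917900))/(1+442/18747) = 2279/2500 ≈ 0.911600
step 5 [2.5y] bond c/2=1/32: DF=(333339/320000 − 1/32·(0.972700+0.947200+0.917900+0.911600))/(1+1/32) = 1793/2000 ≈ 0.896500
step 6 [3y] zero: DF = P = 8701/10000 ≈ 0.870100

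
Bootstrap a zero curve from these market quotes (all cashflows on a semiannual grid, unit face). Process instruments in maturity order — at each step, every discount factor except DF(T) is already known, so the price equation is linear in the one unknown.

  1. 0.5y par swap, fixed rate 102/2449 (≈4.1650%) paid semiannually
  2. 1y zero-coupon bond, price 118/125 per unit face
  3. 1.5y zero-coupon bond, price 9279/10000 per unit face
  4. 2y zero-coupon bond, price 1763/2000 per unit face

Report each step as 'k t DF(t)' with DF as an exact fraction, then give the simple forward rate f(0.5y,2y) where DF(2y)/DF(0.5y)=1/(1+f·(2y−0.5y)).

step 1 [0.5y] swap r/2=51/2449: DF=(1 − 51/2449·(0))/(1+51/2449) = 2449/2500 ≈ 0.979600
step 2 [1y] zero: DF = P = 118/125 ≈ 0.944000
step 3 [1.5y] zero: DF = P = 9279/10000 ≈ 0.927900
step 4 [2y] zero: DF = P = 1763/2000 ≈ 0.881500

1 1/2 2449/2500
2 1 118/125
3 3/2 9279/10000
4 2 1763/2000
f(0.5y,2y) = ((2449/2500)/(1763/2000) − 1)/(3/2) = 654/8815 ≈ 7.4192%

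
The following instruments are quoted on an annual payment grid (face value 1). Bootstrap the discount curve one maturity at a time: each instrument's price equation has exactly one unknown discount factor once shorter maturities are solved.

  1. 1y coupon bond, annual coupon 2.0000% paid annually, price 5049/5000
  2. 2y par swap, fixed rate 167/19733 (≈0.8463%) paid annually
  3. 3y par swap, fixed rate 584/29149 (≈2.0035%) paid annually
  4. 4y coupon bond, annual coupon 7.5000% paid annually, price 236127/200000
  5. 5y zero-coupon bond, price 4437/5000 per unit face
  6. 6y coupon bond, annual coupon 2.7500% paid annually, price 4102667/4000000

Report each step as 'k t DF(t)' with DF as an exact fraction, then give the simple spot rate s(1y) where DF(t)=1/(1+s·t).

1 1 99/100
2 2 9833/10000
3 3 1177/1250
4 4 8949/10000
5 5 4437/5000
6 6 349/400
s(1y) = (1/(99/100) − 1)/(1) = 1/99 ≈ 1.0101%

step 1 [1y] bond c/1=1/50: DF=(5049/5000 − 1/50·(0))/(1+1/50) = 99/100 ≈ 0.990000
step 2 [2y] swap r/1=167/19733: DF=(1 − 167/19733·(0.990000))/(1+167/19733) = 9833/10000 ≈ 0.983300
step 3 [3y] swap r/1=584/29149: DF=(1 − 584/29149·(0.990000+0.983300))/(1+584/29149) = 1177/1250 ≈ 0.941600
step 4 [4y] bond c/1=3/40: DF=(236127/200000 − 3/40·(0.990000+0.983300+0.941600))/(1+3/40) = 8949/10000 ≈ 0.894900
step 5 [5y] zero: DF = P = 4437/5000 ≈ 0.887400
step 6 [6y] bond c/1=11/400: DF=(4102667/4000000 − 11/400·(0.990000+0.983300+0.941600+0.894900+0.887400))/(1+11/400) = 349/400 ≈ 0.872500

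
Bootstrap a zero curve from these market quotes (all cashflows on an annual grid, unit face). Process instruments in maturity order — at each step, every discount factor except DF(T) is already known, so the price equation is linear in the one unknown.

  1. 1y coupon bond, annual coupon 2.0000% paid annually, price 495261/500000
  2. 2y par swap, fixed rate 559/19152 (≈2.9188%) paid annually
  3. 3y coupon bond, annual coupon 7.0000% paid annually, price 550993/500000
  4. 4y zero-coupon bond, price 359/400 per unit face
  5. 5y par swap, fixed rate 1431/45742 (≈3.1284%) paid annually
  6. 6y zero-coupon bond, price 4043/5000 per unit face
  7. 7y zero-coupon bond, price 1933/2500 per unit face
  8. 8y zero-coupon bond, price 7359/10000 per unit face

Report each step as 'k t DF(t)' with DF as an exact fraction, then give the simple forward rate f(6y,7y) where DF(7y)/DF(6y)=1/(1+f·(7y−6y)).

1 1 9711/10000
2 2 9441/10000
3 3 4523/5000
4 4 359/400
5 5 8569/10000
6 6 4043/5000
7 7 1933/2500
8 8 7359/10000
f(6y,7y) = ((4043/5000)/(1933/2500) − 1)/(1) = 177/3866 ≈ 4.5784%

step 1 [1y] bond c/1=1/50: DF=(495261/500000 − 1/50·(0))/(1+1/50) = 9711/10000 ≈ 0.971100
step 2 [2y] swap r/1=559/19152: DF=(1 − 559/19152·(0.971100))/(1+559/19152) = 9441/10000 ≈ 0.944100
step 3 [3y] bond c/1=7/100: DF=(550993/500000 − 7/100·(0.971100+0.944100))/(1+7/100) = 4523/5000 ≈ 0.904600
step 4 [4y] zero: DF = P = 359/400 ≈ 0.897500
step 5 [5y] swap r/1=1431/45742: DF=(1 − 1431/45742·(0.971100+0.944100+0.904600+0.897500))/(1+1431/45742) = 8569/10000 ≈ 0.856900
step 6 [6y] zero: DF = P = 4043/5000 ≈ 0.808600
step 7 [7y] zero: DF = P = 1933/2500 ≈ 0.773200
step 8 [8y] zero: DF = P = 7359/10000 ≈ 0.735900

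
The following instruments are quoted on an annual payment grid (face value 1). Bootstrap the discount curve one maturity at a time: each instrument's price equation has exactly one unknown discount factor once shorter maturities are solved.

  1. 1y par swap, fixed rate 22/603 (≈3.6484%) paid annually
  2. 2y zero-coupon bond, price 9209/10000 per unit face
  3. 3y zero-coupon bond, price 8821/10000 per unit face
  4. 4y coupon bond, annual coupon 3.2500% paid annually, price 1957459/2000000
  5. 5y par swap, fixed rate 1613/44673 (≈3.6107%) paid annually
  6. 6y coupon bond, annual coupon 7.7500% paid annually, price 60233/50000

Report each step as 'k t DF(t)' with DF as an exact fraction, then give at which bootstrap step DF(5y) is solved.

1 1 603/625
2 2 9209/10000
3 3 8821/10000
4 4 538/625
5 5 8387/10000
6 6 7967/10000
DF(5y) is solved at step 5

step 1 [1y] swap r/1=22/603: DF=(1 − 22/603·(0))/(1+22/603) = 603/625 ≈ 0.964800
step 2 [2y] zero: DF = P = 9209/10000 ≈ 0.920900
step 3 [3y] zero: DF = P = 8821/10000 ≈ 0.882100
step 4 [4y] bond c/1=13/400: DF=(1957459/2000000 − 13/400·(0.964800+0.920900+0.882100))/(1+13/400) = 538/625 ≈ 0.860800
step 5 [5y] swap r/1=1613/44673: DF=(1 − 1613/44673·(0.964800+0.920900+0.882100+0.860800))/(1+1613/44673) = 8387/10000 ≈ 0.838700
step 6 [6y] bond c/1=31/400: DF=(60233/50000 − 31/400·(0.964800+0.920900+0.882100+0.860800+0.838700))/(1+31/400) = 7967/10000 ≈ 0.796700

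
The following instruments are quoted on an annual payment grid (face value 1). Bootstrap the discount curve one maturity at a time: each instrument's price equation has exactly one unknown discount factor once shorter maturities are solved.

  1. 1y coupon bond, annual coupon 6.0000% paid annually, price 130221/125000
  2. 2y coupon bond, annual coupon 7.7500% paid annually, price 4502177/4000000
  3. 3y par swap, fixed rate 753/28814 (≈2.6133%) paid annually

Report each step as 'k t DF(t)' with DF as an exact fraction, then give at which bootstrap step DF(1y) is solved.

step 1 [1y] bond c/1=3/50: DF=(130221/125000 − 3/50·(0))/(1+3/50) = 2457/2500 ≈ 0.982800
step 2 [2y] bond c/1=31/400: DF=(4502177/4000000 − 31/400·(0.982800))/(1+31/400) = 9739/10000 ≈ 0.973900
step 3 [3y] swap r/1=753/28814: DF=(1 − 753/28814·(0.982800+0.973900))/(1+753/28814) = 9247/10000 ≈ 0.924700

1 1 2457/2500
2 2 9739/10000
3 3 9247/10000
DF(1y) is solved at step 1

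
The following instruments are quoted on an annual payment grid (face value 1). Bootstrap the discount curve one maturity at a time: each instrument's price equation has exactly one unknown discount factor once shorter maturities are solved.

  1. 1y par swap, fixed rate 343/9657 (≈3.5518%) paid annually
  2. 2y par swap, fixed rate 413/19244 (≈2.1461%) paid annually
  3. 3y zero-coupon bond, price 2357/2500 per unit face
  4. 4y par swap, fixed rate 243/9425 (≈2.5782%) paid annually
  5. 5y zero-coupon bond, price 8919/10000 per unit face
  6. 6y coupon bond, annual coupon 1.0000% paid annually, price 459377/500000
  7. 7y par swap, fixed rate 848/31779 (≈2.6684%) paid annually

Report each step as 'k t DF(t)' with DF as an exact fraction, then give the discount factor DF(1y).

1 1 9657/10000
2 2 9587/10000
3 3 2357/2500
4 4 2257/2500
5 5 8919/10000
6 6 1727/2000
7 7 519/625
DF(1y) = 9657/10000 ≈ 0.965700

step 1 [1y] swap r/1=343/9657: DF=(1 − 343/9657·(0))/(1+343/9657) = 9657/10000 ≈ 0.965700
step 2 [2y] swap r/1=413/19244: DF=(1 − 413/19244·(0.965700))/(1+413/19244) = 9587/10000 ≈ 0.958700
step 3 [3y] zero: DF = P = 2357/2500 ≈ 0.942800
step 4 [4y] swap r/1=243/9425: DF=(1 − 243/9425·(0.965700+0.958700+0.942800))/(1+243/9425) = 2257/2500 ≈ 0.902800
step 5 [5y] zero: DF = P = 8919/10000 ≈ 0.891900
step 6 [6y] bond c/1=1/100: DF=(459377/500000 − 1/100·(0.965700+0.958700+0.942800+0.902800+0.891900))/(1+1/100) = 1727/2000 ≈ 0.863500
step 7 [7y] swap r/1=848/31779: DF=(1 − 848/31779·(0.965700+0.958700+0.942800+0.902800+0.891900+0.863500))/(1+848/31779) = 519/625 ≈ 0.830400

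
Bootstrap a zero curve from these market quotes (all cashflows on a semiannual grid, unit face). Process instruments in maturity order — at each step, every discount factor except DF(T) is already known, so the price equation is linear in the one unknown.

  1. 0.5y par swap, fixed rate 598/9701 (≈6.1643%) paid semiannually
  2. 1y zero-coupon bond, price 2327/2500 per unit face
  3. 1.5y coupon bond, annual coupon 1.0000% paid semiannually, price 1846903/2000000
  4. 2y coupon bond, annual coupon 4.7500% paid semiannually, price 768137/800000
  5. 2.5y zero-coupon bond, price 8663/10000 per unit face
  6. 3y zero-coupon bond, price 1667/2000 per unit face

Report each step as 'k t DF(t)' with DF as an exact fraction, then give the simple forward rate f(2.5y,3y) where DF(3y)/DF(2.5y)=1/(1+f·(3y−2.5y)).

1 1/2 9701/10000
2 1 2327/2500
3 3/2 4547/5000
4 2 8727/10000
5 5/2 8663/10000
6 3 1667/2000
f(2.5y,3y) = ((8663/10000)/(1667/2000) − 1)/(1/2) = 656/8335 ≈ 7.8704%

step 1 [0.5y] swap r/2=299/9701: DF=(1 − 299/9701·(0))/(1+299/9701) = 9701/10000 ≈ 0.970100
step 2 [1y] zero: DF = P = 2327/2500 ≈ 0.930800
step 3 [1.5y] bond c/2=1/200: DF=(1846903/2000000 − 1/200·(0.970100+0.930800))/(1+1/200) = 4547/5000 ≈ 0.909400
step 4 [2y] bond c/2=19/800: DF=(768137/800000 − 19/800·(0.970100+0.930800+0.909400))/(1+19/800) = 8727/10000 ≈ 0.872700
step 5 [2.5y] zero: DF = P = 8663/10000 ≈ 0.866300
step 6 [3y] zero: DF = P = 1667/2000 ≈ 0.833500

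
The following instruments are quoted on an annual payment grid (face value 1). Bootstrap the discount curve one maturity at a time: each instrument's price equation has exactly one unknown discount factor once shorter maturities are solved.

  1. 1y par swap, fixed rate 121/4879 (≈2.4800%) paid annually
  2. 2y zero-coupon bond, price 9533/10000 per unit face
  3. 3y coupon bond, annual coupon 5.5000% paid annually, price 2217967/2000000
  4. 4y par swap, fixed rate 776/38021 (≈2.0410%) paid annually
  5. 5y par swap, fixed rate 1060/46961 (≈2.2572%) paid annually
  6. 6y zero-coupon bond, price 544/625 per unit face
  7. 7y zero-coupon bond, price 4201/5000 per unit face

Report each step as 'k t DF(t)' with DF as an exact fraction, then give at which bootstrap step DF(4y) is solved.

1 1 4879/5000
2 2 9533/10000
3 3 4753/5000
4 4 1153/1250
5 5 447/500
6 6 544/625
7 7 4201/5000
DF(4y) is solved at step 4

step 1 [1y] swap r/1=121/4879: DF=(1 − 121/4879·(0))/(1+121/4879) = 4879/5000 ≈ 0.975800
step 2 [2y] zero: DF = P = 9533/10000 ≈ 0.953300
step 3 [3y] bond c/1=11/200: DF=(2217967/2000000 − 11/200·(0.975800+0.953300))/(1+11/200) = 4753/5000 ≈ 0.950600
step 4 [4y] swap r/1=776/38021: DF=(1 − 776/38021·(0.975800+0.953300+0.950600))/(1+776/38021) = 1153/1250 ≈ 0.922400
step 5 [5y] swap r/1=1060/46961: DF=(1 − 1060/46961·(0.975800+0.953300+0.950600+0.922400))/(1+1060/46961) = 447/500 ≈ 0.894000
step 6 [6y] zero: DF = P = 544/625 ≈ 0.870400
step 7 [7y] zero: DF = P = 4201/5000 ≈ 0.840200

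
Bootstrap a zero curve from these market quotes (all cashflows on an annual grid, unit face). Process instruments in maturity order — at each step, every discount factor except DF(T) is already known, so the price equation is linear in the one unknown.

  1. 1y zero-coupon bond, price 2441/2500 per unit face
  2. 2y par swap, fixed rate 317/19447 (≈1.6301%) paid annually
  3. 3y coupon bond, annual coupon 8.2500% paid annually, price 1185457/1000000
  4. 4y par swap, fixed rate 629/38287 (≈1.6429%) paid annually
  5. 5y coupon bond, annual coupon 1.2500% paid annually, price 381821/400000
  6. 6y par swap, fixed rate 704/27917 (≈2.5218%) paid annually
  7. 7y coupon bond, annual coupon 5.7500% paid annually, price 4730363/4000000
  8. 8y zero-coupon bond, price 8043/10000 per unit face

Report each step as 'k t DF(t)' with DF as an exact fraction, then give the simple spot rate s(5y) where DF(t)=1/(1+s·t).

1 1 2441/2500
2 2 9683/10000
3 3 9469/10000
4 4 9371/10000
5 5 1791/2000
6 6 537/625
7 7 8147/10000
8 8 8043/10000
s(5y) = (1/(1791/2000) − 1)/(5) = 209/8955 ≈ 2.3339%

step 1 [1y] zero: DF = P = 2441/2500 ≈ 0.976400
step 2 [2y] swap r/1=317/19447: DF=(1 − 317/19447·(0.976400))/(1+317/19447) = 9683/10000 ≈ 0.968300
step 3 [3y] bond c/1=33/400: DF=(1185457/1000000 − 33/400·(0.976400+0.968300))/(1+33/400) = 9469/10000 ≈ 0.946900
step 4 [4y] swap r/1=629/38287: DF=(1 − 629/38287·(0.976400+0.968300+0.946900))/(1+629/38287) = 9371/10000 ≈ 0.937100
step 5 [5y] bond c/1=1/80: DF=(381821/400000 − 1/80·(0.976400+0.968300+0.946900+0.937100))/(1+1/80) = 1791/2000 ≈ 0.895500
step 6 [6y] swap r/1=704/27917: DF=(1 − 704/27917·(0.976400+0.968300+0.946900+0.937100+0.895500))/(1+704/27917) = 537/625 ≈ 0.859200
step 7 [7y] bond c/1=23/400: DF=(4730363/4000000 − 23/400·(0.976400+0.968300+0.946900+0.937100+0.895500+0.859200))/(1+23/400) = 8147/10000 ≈ 0.814700
step 8 [8y] zero: DF = P = 8043/10000 ≈ 0.804300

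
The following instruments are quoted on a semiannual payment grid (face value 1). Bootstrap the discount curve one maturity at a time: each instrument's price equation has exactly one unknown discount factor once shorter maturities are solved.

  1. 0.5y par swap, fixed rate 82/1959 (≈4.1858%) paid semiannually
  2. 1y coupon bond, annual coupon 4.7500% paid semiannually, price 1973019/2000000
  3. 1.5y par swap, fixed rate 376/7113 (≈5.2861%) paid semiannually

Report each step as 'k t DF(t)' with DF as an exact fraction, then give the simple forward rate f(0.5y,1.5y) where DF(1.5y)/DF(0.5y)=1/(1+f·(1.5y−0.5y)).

step 1 [0.5y] swap r/2=41/1959: DF=(1 − 41/1959·(0))/(1+41/1959) = 1959/2000 ≈ 0.979500
step 2 [1y] bond c/2=19/800: DF=(1973019/2000000 − 19/800·(0.979500))/(1+19/800) = 9409/10000 ≈ 0.940900
step 3 [1.5y] swap r/2=188/7113: DF=(1 − 188/7113·(0.979500+0.940900))/(1+188/7113) = 578/625 ≈ 0.924800

1 1/2 1959/2000
2 1 9409/10000
3 3/2 578/625
f(0.5y,1.5y) = ((1959/2000)/(578/625) − 1)/(1) = 547/9248 ≈ 5.9148%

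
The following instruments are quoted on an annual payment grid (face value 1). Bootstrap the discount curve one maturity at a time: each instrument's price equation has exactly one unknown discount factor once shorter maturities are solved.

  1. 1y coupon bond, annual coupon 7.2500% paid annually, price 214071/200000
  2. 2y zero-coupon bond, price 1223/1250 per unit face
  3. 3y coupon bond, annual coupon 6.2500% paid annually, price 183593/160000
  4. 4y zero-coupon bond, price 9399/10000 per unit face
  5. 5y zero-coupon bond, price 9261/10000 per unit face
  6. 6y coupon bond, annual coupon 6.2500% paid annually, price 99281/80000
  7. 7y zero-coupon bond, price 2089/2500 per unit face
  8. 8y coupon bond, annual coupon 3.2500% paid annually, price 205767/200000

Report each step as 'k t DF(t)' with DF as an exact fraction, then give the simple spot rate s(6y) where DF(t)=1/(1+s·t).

step 1 [1y] bond c/1=29/400: DF=(214071/200000 − 29/400·(0))/(1+29/400) = 499/500 ≈ 0.998000
step 2 [2y] zero: DF = P = 1223/1250 ≈ 0.978400
step 3 [3y] bond c/1=1/16: DF=(183593/160000 − 1/16·(0.998000+0.978400))/(1+1/16) = 9637/10000 ≈ 0.963700
step 4 [4y] zero: DF = P = 9399/10000 ≈ 0.939900
step 5 [5y] zero: DF = P = 9261/10000 ≈ 0.926100
step 6 [6y] bond c/1=1/16: DF=(99281/80000 − 1/16·(0.998000+0.978400+0.963700+0.939900+0.926100))/(1+1/16) = 8853/10000 ≈ 0.885300
step 7 [7y] zero: DF = P = 2089/2500 ≈ 0.835600
step 8 [8y] bond c/1=13/400: DF=(205767/200000 − 13/400·(0.998000+0.978400+0.963700+0.939900+0.926100+0.885300+0.835600))/(1+13/400) = 791/1000 ≈ 0.791000

1 1 499/500
2 2 1223/1250
3 3 9637/10000
4 4 9399/10000
5 5 9261/10000
6 6 8853/10000
7 7 2089/2500
8 8 791/1000
s(6y) = (1/(8853/10000) − 1)/(6) = 1147/53118 ≈ 2.1593%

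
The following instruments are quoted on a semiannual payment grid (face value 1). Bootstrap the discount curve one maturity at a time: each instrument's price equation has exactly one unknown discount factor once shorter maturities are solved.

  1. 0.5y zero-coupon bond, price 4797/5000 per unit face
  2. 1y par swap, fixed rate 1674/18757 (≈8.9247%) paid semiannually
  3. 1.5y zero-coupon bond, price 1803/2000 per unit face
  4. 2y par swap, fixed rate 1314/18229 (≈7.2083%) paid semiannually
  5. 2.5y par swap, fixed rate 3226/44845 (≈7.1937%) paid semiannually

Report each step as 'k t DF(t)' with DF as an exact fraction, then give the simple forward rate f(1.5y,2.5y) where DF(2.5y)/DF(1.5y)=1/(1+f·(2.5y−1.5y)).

step 1 [0.5y] zero: DF = P = 4797/5000 ≈ 0.959400
step 2 [1y] swap r/2=837/18757: DF=(1 − 837/18757·(0.959400))/(1+837/18757) = 9163/10000 ≈ 0.916300
step 3 [1.5y] zero: DF = P = 1803/2000 ≈ 0.901500
step 4 [2y] swap r/2=657/18229: DF=(1 − 657/18229·(0.959400+0.916300+0.901500))/(1+657/18229) = 4343/5000 ≈ 0.868600
step 5 [2.5y] swap r/2=1613/44845: DF=(1 − 1613/44845·(0.959400+0.916300+0.901500+0.868600))/(1+1613/44845) = 8387/10000 ≈ 0.838700

1 1/2 4797/5000
2 1 9163/10000
3 3/2 1803/2000
4 2 4343/5000
5 5/2 8387/10000
f(1.5y,2.5y) = ((1803/2000)/(8387/10000) − 1)/(1) = 628/8387 ≈ 7.4878%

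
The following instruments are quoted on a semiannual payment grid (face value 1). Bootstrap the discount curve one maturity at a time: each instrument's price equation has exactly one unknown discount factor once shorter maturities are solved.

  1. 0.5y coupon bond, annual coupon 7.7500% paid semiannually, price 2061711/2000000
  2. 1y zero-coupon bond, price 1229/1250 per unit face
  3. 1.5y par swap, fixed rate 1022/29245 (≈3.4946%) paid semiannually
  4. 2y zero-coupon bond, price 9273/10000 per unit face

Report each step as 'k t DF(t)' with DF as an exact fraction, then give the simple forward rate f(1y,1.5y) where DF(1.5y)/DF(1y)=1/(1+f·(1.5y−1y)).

step 1 [0.5y] bond c/2=31/800: DF=(2061711/2000000 − 31/800·(0))/(1+31/800) = 2481/2500 ≈ 0.992400
step 2 [1y] zero: DF = P = 1229/1250 ≈ 0.983200
step 3 [1.5y] swap r/2=511/29245: DF=(1 − 511/29245·(0.992400+0.983200))/(1+511/29245) = 9489/10000 ≈ 0.948900
step 4 [2y] zero: DF = P = 9273/10000 ≈ 0.927300

1 1/2 2481/2500
2 1 1229/1250
3 3/2 9489/10000
4 2 9273/10000
f(1y,1.5y) = ((1229/1250)/(9489/10000) − 1)/(1/2) = 686/9489 ≈ 7.2294%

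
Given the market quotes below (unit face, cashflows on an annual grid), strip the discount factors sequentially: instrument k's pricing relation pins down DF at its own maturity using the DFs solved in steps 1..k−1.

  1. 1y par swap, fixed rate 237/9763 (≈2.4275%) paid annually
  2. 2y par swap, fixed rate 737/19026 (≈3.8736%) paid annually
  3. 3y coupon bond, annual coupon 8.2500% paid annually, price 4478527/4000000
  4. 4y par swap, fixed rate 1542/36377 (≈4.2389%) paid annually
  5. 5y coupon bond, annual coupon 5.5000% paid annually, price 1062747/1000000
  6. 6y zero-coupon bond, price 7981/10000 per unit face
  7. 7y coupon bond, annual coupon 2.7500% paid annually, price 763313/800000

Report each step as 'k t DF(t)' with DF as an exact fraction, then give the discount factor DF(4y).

1 1 9763/10000
2 2 9263/10000
3 3 8893/10000
4 4 4229/5000
5 5 8177/10000
6 6 7981/10000
7 7 197/250
DF(4y) = 4229/5000 ≈ 0.845800

step 1 [1y] swap r/1=237/9763: DF=(1 − 237/9763·(0))/(1+237/9763) = 9763/10000 ≈ 0.976300
step 2 [2y] swap r/1=737/19026: DF=(1 − 737/19026·(0.976300))/(1+737/19026) = 9263/10000 ≈ 0.926300
step 3 [3y] bond c/1=33/400: DF=(4478527/4000000 − 33/400·(0.976300+0.926300))/(1+33/400) = 8893/10000 ≈ 0.889300
step 4 [4y] swap r/1=1542/36377: DF=(1 − 1542/36377·(0.976300+0.926300+0.889300))/(1+1542/36377) = 4229/5000 ≈ 0.845800
step 5 [5y] bond c/1=11/200: DF=(1062747/1000000 − 11/200·(0.976300+0.926300+0.889300+0.845800))/(1+11/200) = 8177/10000 ≈ 0.817700
step 6 [6y] zero: DF = P = 7981/10000 ≈ 0.798100
step 7 [7y] bond c/1=11/400: DF=(763313/800000 − 11/400·(0.976300+0.926300+0.889300+0.845800+0.817700+0.798100))/(1+11/400) = 197/250 ≈ 0.788000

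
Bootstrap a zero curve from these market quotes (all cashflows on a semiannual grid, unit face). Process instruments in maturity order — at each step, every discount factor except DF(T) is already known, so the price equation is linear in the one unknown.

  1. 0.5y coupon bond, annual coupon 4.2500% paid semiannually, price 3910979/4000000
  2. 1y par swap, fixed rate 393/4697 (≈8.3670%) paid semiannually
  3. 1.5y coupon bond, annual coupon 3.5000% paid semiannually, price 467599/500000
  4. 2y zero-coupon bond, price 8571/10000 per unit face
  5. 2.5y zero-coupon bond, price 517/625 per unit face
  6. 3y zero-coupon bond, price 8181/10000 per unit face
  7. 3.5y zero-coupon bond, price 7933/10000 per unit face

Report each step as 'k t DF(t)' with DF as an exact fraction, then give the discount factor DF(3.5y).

step 1 [0.5y] bond c/2=17/800: DF=(3910979/4000000 − 17/800·(0))/(1+17/800) = 4787/5000 ≈ 0.957400
step 2 [1y] swap r/2=393/9394: DF=(1 − 393/9394·(0.957400))/(1+393/9394) = 4607/5000 ≈ 0.921400
step 3 [1.5y] bond c/2=7/400: DF=(467599/500000 − 7/400·(0.957400+0.921400))/(1+7/400) = 2217/2500 ≈ 0.886800
step 4 [2y] zero: DF = P = 8571/10000 ≈ 0.857100
step 5 [2.5y] zero: DF = P = 517/625 ≈ 0.827200
step 6 [3y] zero: DF = P = 8181/10000 ≈ 0.818100
step 7 [3.5y] zero: DF = P = 7933/10000 ≈ 0.793300

1 1/2 4787/5000
2 1 4607/5000
3 3/2 2217/2500
4 2 8571/10000
5 5/2 517/625
6 3 8181/10000
7 7/2 7933/10000
DF(3.5y) = 7933/10000 ≈ 0.793300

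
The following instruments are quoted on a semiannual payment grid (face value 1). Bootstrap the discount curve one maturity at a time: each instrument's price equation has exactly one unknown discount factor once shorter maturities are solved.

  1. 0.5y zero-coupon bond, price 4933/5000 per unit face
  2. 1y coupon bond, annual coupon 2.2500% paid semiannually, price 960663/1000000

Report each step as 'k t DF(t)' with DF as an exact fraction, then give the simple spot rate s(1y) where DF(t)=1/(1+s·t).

1 1/2 4933/5000
2 1 939/1000
s(1y) = (1/(939/1000) − 1)/(1) = 61/939 ≈ 6.4963%

step 1 [0.5y] zero: DF = P = 4933/5000 ≈ 0.986600
step 2 [1y] bond c/2=9/800: DF=(960663/1000000 − 9/800·(0.986600))/(1+9/800) = 939/1000 ≈ 0.939000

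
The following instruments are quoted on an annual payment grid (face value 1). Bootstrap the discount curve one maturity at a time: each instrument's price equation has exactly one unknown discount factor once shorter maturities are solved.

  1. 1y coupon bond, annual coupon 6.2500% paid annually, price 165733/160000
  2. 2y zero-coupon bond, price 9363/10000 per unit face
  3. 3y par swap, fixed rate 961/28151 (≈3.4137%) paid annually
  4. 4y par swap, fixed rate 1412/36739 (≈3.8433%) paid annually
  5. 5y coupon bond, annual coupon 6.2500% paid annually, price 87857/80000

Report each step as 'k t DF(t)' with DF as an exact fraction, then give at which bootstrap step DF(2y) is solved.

step 1 [1y] bond c/1=1/16: DF=(165733/160000 − 1/16·(0))/(1+1/16) = 9749/10000 ≈ 0.974900
step 2 [2y] zero: DF = P = 9363/10000 ≈ 0.936300
step 3 [3y] swap r/1=961/28151: DF=(1 − 961/28151·(0.974900+0.936300))/(1+961/28151) = 9039/10000 ≈ 0.903900
step 4 [4y] swap r/1=1412/36739: DF=(1 − 1412/36739·(0.974900+0.936300+0.903900))/(1+1412/36739) = 2147/2500 ≈ 0.858800
step 5 [5y] bond c/1=1/16: DF=(87857/80000 − 1/16·(0.974900+0.936300+0.903900+0.858800))/(1+1/16) = 327/400 ≈ 0.817500

1 1 9749/10000
2 2 9363/10000
3 3 9039/10000
4 4 2147/2500
5 5 327/400
DF(2y) is solved at step 2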